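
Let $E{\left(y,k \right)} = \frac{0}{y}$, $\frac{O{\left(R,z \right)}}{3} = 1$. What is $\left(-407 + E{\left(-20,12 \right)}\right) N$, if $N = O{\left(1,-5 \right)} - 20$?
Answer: $6919$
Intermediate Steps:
$O{\left(R,z \right)} = 3$ ($O{\left(R,z \right)} = 3 \cdot 1 = 3$)
$E{\left(y,k \right)} = 0$
$N = -17$ ($N = 3 - 20 = -17$)
$\left(-407 + E{\left(-20,12 \right)}\right) N = \left(-407 + 0\right) \left(-17\right) = \left(-407\right) \left(-17\right) = 6919$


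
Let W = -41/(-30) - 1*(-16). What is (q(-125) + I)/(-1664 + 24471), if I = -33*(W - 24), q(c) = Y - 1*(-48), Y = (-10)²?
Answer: 3669/228070 ≈ 0.016087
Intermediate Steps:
W = 521/30 (W = -41*(-1/30) + 16 = 41/30 + 16 = 521/30 ≈ 17.367)
Y = 100
q(c) = 148 (q(c) = 100 - 1*(-48) = 100 + 48 = 148)
I = 2189/10 (I = -33*(521/30 - 24) = -33*(-199/30) = 2189/10 ≈ 218.90)
(q(-125) + I)/(-1664 + 24471) = (148 + 2189/10)/(-1664 + 24471) = (3669/10)/22807 = (3669/10)*(1/22807) = 3669/228070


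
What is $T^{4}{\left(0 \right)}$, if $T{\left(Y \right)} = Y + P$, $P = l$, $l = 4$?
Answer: $256$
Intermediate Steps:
$P = 4$
$T{\left(Y \right)} = 4 + Y$ ($T{\left(Y \right)} = Y + 4 = 4 + Y$)
$T^{4}{\left(0 \right)} = \left(4 + 0\right)^{4} = 4^{4} = 256$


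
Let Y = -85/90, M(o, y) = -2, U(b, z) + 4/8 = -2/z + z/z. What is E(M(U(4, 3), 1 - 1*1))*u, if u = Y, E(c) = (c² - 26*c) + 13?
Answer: -391/6 ≈ -65.167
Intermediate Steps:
U(b, z) = ½ - 2/z (U(b, z) = -½ + (-2/z + z/z) = -½ + (-2/z + 1) = -½ + (1 - 2/z) = ½ - 2/z)
Y = -17/18 (Y = -85*1/90 = -17/18 ≈ -0.94444)
E(c) = 13 + c² - 26*c
u = -17/18 ≈ -0.94444
E(M(U(4, 3), 1 - 1*1))*u = (13 + (-2)² - 26*(-2))*(-17/18) = (13 + 4 + 52)*(-17/18) = 69*(-17/18) = -391/6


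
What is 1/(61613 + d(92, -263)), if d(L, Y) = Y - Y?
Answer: 1/61613 ≈ 1.6230e-5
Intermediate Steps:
d(L, Y) = 0
1/(61613 + d(92, -263)) = 1/(61613 + 0) = 1/61613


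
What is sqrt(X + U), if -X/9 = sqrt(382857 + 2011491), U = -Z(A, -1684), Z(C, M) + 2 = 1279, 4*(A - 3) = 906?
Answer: sqrt(-1277 - 198*sqrt(4947)) ≈ 123.3*I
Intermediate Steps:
A = 459/2 (A = 3 + (1/4)*906 = 3 + 453/2 = 459/2 ≈ 229.50)
Z(C, M) = 1277 (Z(C, M) = -2 + 1279 = 1277)
U = -1277 (U = -1*1277 = -1277)
X = -198*sqrt(4947) (X = -9*sqrt(382857 + 2011491) = -198*sqrt(4947) ≈ -13926.)
sqrt(X + U) = sqrt(-198*sqrt(4947) - 1277) = sqrt(-1277 - 198*sqrt(4947))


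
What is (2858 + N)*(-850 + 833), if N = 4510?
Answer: -125256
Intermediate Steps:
(2858 + N)*(-850 + 833) = (2858 + 4510)*(-850 + 833) = 7368*(-17) = -125256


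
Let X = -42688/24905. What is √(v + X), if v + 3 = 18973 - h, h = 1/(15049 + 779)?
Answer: √736874064383790553635/197098170 ≈ 137.73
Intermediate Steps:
h = 1/15828 ≈ 6.3179e-5
X = -42688/24905 (X = -42688*1/24905 = -42688/24905 ≈ -1.7140)
v = 300257159/15828 (v = -3 + (18973 - 1*1/15828) = -3 + (18973 - 1/15828) = -3 + 300304643/15828 = 300257159/15828 ≈ 18970.)
√(v + X) = √(300257159/15828 - 42688/24905) = √(7477228879231/394196340) = √736874064383790553635/197098170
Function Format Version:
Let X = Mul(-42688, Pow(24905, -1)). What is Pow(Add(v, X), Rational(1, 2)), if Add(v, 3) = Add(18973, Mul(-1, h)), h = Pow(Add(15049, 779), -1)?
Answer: Mul(Rational(1, 197098170), Pow(736874064383790553635, Rational(1, 2))) ≈ 137.73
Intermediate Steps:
h = Rational(1, 15828) (h = Pow(15828, -1) = Rational(1, 15828) ≈ 6.3179e-5)
X = Rational(-42688, 24905) (X = Mul(-42688, Rational(1, 24905)) = Rational(-42688, 24905) ≈ -1.7140)
v = Rational(300257159, 15828) (v = Add(-3, Add(18973, Mul(-1, Rational(1, 15828)))) = Add(-3, Add(18973, Rational(-1, 15828))) = Add(-3, Rational(300304643, 15828)) = Rational(300257159, 15828) ≈ 18970.)
Pow(Add(v, X), Rational(1, 2)) = Pow(Add(Rational(300257159, 15828), Rational(-42688, 24905)), Rational(1, 2)) = Pow(Rational(7477228879231, 394196340), Rational(1, 2)) = Mul(Rational(1, 197098170), Pow(736874064383790553635, Rational(1, 2)))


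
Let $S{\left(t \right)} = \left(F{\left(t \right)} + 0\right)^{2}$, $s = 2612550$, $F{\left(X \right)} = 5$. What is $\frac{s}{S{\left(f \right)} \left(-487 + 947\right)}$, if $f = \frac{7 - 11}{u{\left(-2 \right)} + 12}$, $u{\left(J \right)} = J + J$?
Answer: $\frac{52251}{230} \approx 227.18$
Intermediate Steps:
$u{\left(J \right)} = 2 J$
$f = - \frac{1}{2}$ ($f = \frac{7 - 11}{2 \left(-2\right) + 12} = - \frac{4}{-4 + 12} = - \frac{4}{8} = \left(-4\right) \frac{1}{8} = - \frac{1}{2} \approx -0.5$)
$S{\left(t \right)} = 25$ ($S{\left(t \right)} = \left(5 + 0\right)^{2} = 5^{2} = 25$)
$\frac{s}{S{\left(f \right)} \left(-487 + 947\right)} = \frac{2612550}{25 \left(-487 + 947\right)} = \frac{2612550}{25 \cdot 460} = \frac{2612550}{11500} = 2612550 \cdot \frac{1}{11500} = \frac{52251}{230}$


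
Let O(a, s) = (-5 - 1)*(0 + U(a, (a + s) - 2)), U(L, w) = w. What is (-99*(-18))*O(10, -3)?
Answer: -53460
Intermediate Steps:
O(a, s) = 12 - 6*a - 6*s (O(a, s) = (-5 - 1)*(0 + ((a + s) - 2)) = -6*(0 + (-2 + a + s)) = -6*(-2 + a + s) = 12 - 6*a - 6*s)
(-99*(-18))*O(10, -3) = (-99*(-18))*(12 - 6*10 - 6*(-3)) = 1782*(12 - 60 + 18) = 1782*(-30) = -53460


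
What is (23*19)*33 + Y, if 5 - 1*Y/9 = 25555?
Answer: -215529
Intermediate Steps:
Y = -229950 (Y = 45 - 9*25555 = 45 - 229995 = -229950)
(23*19)*33 + Y = (23*19)*33 - 229950 = 437*33 - 229950 = 14421 - 229950 = -215529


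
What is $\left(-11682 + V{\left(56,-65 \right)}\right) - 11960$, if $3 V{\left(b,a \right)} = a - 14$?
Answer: $- \frac{71005}{3} \approx -23668.0$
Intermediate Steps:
$V{\left(b,a \right)} = - \frac{14}{3} + \frac{a}{3}$ ($V{\left(b,a \right)} = \frac{a - 14}{3} = \frac{-14 + a}{3} = - \frac{14}{3} + \frac{a}{3}$)
$\left(-11682 + V{\left(56,-65 \right)}\right) - 11960 = \left(-11682 + \left(- \frac{14}{3} + \frac{1}{3} \left(-65\right)\right)\right) - 11960 = \left(-11682 - \frac{79}{3}\right) - 11960 = - \frac{35125}{3} - 11960 = - \frac{71005}{3}$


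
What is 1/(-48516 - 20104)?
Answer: -1/68620 ≈ -1.4573e-5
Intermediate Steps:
1/(-48516 - 20104) = 1/(-68620) = -1/68620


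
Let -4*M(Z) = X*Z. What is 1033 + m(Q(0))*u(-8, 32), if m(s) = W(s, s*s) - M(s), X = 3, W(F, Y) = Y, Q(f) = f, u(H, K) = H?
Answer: 1033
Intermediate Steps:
M(Z) = -3*Z/4
m(s) = s**2 + 3*s/4 (m(s) = s*s - (-3)*s/4 = s**2 + 3*s/4)
1033 + m(Q(0))*u(-8, 32) = 1033 + ((1/4)*0*(3 + 4*0))*(-8) = 1033 + ((1/4)*0*(3 + 0))*(-8) = 1033 + ((1/4)*0*3)*(-8) = 1033 + 0*(-8) = 1033 + 0 = 1033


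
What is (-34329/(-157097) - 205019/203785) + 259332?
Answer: 8302232585452562/32014012145 ≈ 2.5933e+5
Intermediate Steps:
(-34329/(-157097) - 205019/203785) + 259332 = (-34329*(-1/157097) - 205019*1/203785) + 259332 = (34329/157097 - 205019/203785) + 259332 = -25212134578/32014012145 + 259332 = 8302232585452562/32014012145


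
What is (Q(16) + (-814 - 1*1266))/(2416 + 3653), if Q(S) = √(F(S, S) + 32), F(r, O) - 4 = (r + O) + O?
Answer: -2080/6069 + 2*√21/6069 ≈ -0.34122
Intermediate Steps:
F(r, O) = 4 + r + 2*O (F(r, O) = 4 + ((r + O) + O) = 4 + ((O + r) + O) = 4 + (r + 2*O) = 4 + r + 2*O)
Q(S) = √(36 + 3*S) (Q(S) = √((4 + S + 2*S) + 32) = √((4 + 3*S) + 32) = √(36 + 3*S))
(Q(16) + (-814 - 1*1266))/(2416 + 3653) = (√(36 + 3*16) + (-814 - 1*1266))/(2416 + 3653) = (√(36 + 48) + (-814 - 1266))/6069 = (√84 - 2080)*(1/6069) = (2*√21 - 2080)*(1/6069) = (-2080 + 2*√21)*(1/6069) = -2080/6069 + 2*√21/6069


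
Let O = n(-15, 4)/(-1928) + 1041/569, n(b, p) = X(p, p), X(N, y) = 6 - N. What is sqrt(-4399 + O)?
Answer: I*sqrt(330744030814841)/274258 ≈ 66.311*I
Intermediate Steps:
n(b, p) = 6 - p
O = 1002955/548516 (O = (6 - 1*4)/(-1928) + 1041/569 = (6 - 4)*(-1/1928) + 1041*(1/569) = 2*(-1/1928) + 1041/569 = -1/964 + 1041/569 = 1002955/548516 ≈ 1.8285)
sqrt(-4399 + O) = sqrt(-4399 + 1002955/548516) = sqrt(-2411918929/548516) = I*sqrt(330744030814841)/274258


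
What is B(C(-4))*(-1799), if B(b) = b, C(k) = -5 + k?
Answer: 16191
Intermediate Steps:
B(C(-4))*(-1799) = (-5 - 4)*(-1799) = -9*(-1799) = 16191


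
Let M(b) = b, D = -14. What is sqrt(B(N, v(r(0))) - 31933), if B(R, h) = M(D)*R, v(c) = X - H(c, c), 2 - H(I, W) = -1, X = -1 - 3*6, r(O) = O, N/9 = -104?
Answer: I*sqrt(18829) ≈ 137.22*I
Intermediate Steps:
N = -936 (N = 9*(-104) = -936)
X = -19 (X = -1 - 18 = -19)
H(I, W) = 3 (H(I, W) = 2 - 1*(-1) = 2 + 1 = 3)
v(c) = -22 (v(c) = -19 - 1*3 = -19 - 3 = -22)
B(R, h) = -14*R
sqrt(B(N, v(r(0))) - 31933) = sqrt(-14*(-936) - 31933) = sqrt(13104 - 31933) = sqrt(-18829) = I*sqrt(18829)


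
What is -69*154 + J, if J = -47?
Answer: -10673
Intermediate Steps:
-69*154 + J = -69*154 - 47 = -10626 - 47 = -10673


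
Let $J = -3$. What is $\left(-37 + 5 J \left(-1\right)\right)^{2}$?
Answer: $484$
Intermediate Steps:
$\left(-37 + 5 J \left(-1\right)\right)^{2} = \left(-37 + 5 \left(-3\right) \left(-1\right)\right)^{2} = \left(-37 - -15\right)^{2} = \left(-37 + 15\right)^{2} = \left(-22\right)^{2} = 484$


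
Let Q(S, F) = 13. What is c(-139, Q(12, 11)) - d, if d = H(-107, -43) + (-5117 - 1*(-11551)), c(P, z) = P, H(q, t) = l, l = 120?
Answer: -6693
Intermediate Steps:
H(q, t) = 120
d = 6554 (d = 120 + (-5117 - 1*(-11551)) = 120 + (-5117 + 11551) = 120 + 6434 = 6554)
c(-139, Q(12, 11)) - d = -139 - 1*6554 = -139 - 6554 = -6693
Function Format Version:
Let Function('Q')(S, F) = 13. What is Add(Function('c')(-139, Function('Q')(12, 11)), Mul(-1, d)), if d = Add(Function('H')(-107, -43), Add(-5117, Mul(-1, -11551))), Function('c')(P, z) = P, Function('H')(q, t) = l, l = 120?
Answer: -6693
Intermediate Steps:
Function('H')(q, t) = 120
d = 6554 (d = Add(120, Add(-5117, Mul(-1, -11551))) = Add(120, Add(-5117, 11551)) = Add(120, 6434) = 6554)
Add(Function('c')(-139, Function('Q')(12, 11)), Mul(-1, d)) = Add(-139, Mul(-1, 6554)) = Add(-139, -6554) = -6693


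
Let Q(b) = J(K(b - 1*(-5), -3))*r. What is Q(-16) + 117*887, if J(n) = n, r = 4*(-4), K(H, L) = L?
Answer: 103827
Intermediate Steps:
r = -16
Q(b) = 48 (Q(b) = -3*(-16) = 48)
Q(-16) + 117*887 = 48 + 117*887 = 48 + 103779 = 103827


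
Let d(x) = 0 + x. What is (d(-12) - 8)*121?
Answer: -2420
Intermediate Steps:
d(x) = x
(d(-12) - 8)*121 = (-12 - 8)*121 = -20*121 = -2420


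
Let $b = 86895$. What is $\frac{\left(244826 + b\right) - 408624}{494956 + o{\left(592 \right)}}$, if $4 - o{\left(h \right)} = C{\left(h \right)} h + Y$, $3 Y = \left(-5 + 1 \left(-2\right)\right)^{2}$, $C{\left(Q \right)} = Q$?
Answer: $- \frac{230709}{433439} \approx -0.53228$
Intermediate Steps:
$Y = \frac{49}{3}$ ($Y = \frac{\left(-5 + 1 \left(-2\right)\right)^{2}}{3} = \frac{\left(-5 - 2\right)^{2}}{3} = \frac{\left(-7\right)^{2}}{3} = \frac{1}{3} \cdot 49 = \frac{49}{3} \approx 16.333$)
$o{\left(h \right)} = - \frac{37}{3} - h^{2}$ ($o{\left(h \right)} = 4 - \left(h h + \frac{49}{3}\right) = 4 - \left(h^{2} + \frac{49}{3}\right) = 4 - \left(\frac{49}{3} + h^{2}\right) = - \frac{37}{3} - h^{2}$)
$\frac{\left(244826 + b\right) - 408624}{494956 + o{\left(592 \right)}} = \frac{\left(244826 + 86895\right) - 408624}{494956 - \frac{1051429}{3}} = \frac{331721 - 408624}{494956 - \frac{1051429}{3}} = - \frac{76903}{494956 - \frac{1051429}{3}} = - \frac{76903}{\frac{433439}{3}} = \left(-76903\right) \frac{3}{433439} = - \frac{230709}{433439}$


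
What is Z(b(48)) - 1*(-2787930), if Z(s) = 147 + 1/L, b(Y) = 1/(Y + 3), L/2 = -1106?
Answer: 6167226323/2212 ≈ 2.7881e+6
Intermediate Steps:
L = -2212 (L = 2*(-1106) = -2212)
b(Y) = 1/(3 + Y)
Z(s) = 325163/2212 (Z(s) = 147 + 1/(-2212) = 147 - 1/2212 = 325163/2212)
Z(b(48)) - 1*(-2787930) = 325163/2212 - 1*(-2787930) = 325163/2212 + 2787930 = 6167226323/2212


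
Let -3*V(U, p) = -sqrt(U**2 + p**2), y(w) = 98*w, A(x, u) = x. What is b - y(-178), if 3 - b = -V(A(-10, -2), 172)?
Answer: 17447 + 2*sqrt(7421)/3 ≈ 17504.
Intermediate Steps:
V(U, p) = sqrt(U**2 + p**2)/3 (V(U, p) = -(-1)*sqrt(U**2 + p**2)/3 = sqrt(U**2 + p**2)/3)
b = 3 + 2*sqrt(7421)/3 (b = 3 - (-1)*sqrt((-10)**2 + 172**2)/3 = 3 - (-1)*sqrt(100 + 29584)/3 = 3 - (-1)*sqrt(29684)/3 = 3 - (-1)*(2*sqrt(7421))/3 = 3 - (-1)*2*sqrt(7421)/3 = 3 - (-2)*sqrt(7421)/3 = 3 + 2*sqrt(7421)/3 ≈ 60.430)
b - y(-178) = (3 + 2*sqrt(7421)/3) - 98*(-178) = (3 + 2*sqrt(7421)/3) - 1*(-17444) = (3 + 2*sqrt(7421)/3) + 17444 = 17447 + 2*sqrt(7421)/3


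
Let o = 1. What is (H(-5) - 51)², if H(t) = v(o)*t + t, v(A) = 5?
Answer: 6561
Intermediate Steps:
H(t) = 6*t (H(t) = 5*t + t = 6*t)
(H(-5) - 51)² = (6*(-5) - 51)² = (-30 - 51)² = (-81)² = 6561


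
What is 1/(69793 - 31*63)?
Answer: 1/67840 ≈ 1.4741e-5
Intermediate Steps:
1/(69793 - 31*63) = 1/(69793 - 1953) = 1/67840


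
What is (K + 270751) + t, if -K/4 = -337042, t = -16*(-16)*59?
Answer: 1634023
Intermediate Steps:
t = 15104 (t = 256*59 = 15104)
K = 1348168 (K = -4*(-337042) = 1348168)
(K + 270751) + t = (1348168 + 270751) + 15104 = 1618919 + 15104 = 1634023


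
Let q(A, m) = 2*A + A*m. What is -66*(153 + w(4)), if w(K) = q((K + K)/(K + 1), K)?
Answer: -53658/5 ≈ -10732.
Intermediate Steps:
w(K) = 2*K*(2 + K)/(1 + K) (w(K) = ((K + K)/(K + 1))*(2 + K) = ((2*K)/(1 + K))*(2 + K) = (2*K/(1 + K))*(2 + K) = 2*K*(2 + K)/(1 + K))
-66*(153 + w(4)) = -66*(153 + 2*4*(2 + 4)/(1 + 4)) = -66*(153 + 2*4*6/5) = -66*(153 + 2*4*(⅕)*6) = -66*(153 + 48/5) = -66*813/5 = -53658/5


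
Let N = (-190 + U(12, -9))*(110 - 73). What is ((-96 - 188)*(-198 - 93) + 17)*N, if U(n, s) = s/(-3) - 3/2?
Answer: -1153038289/2 ≈ -5.7652e+8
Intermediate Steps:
U(n, s) = -3/2 - s/3 (U(n, s) = s*(-⅓) - 3*½ = -s/3 - 3/2 = -3/2 - s/3)
N = -13949/2 (N = (-190 + (-3/2 - ⅓*(-9)))*(110 - 73) = (-190 + (-3/2 + 3))*37 = (-190 + 3/2)*37 = -377/2*37 = -13949/2 ≈ -6974.5)
((-96 - 188)*(-198 - 93) + 17)*N = ((-96 - 188)*(-198 - 93) + 17)*(-13949/2) = (-284*(-291) + 17)*(-13949/2) = (82644 + 17)*(-13949/2) = 82661*(-13949/2) = -1153038289/2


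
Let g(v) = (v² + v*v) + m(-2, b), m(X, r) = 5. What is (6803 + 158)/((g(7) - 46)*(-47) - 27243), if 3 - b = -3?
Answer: -6961/29922 ≈ -0.23264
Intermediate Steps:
b = 6 (b = 3 - 1*(-3) = 3 + 3 = 6)
g(v) = 5 + 2*v² (g(v) = (v² + v*v) + 5 = (v² + v²) + 5 = 2*v² + 5 = 5 + 2*v²)
(6803 + 158)/((g(7) - 46)*(-47) - 27243) = (6803 + 158)/(((5 + 2*7²) - 46)*(-47) - 27243) = 6961/(((5 + 2*49) - 46)*(-47) - 27243) = 6961/(((5 + 98) - 46)*(-47) - 27243) = 6961/((103 - 46)*(-47) - 27243) = 6961/(57*(-47) - 27243) = 6961/(-2679 - 27243) = 6961/(-29922) = 6961*(-1/29922) = -6961/29922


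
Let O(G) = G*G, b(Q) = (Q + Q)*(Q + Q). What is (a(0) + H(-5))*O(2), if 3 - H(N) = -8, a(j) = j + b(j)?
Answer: 44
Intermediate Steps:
b(Q) = 4*Q² (b(Q) = (2*Q)*(2*Q) = 4*Q²)
a(j) = j + 4*j²
H(N) = 11 (H(N) = 3 - 1*(-8) = 3 + 8 = 11)
O(G) = G²
(a(0) + H(-5))*O(2) = (0*(1 + 4*0) + 11)*2² = (0*(1 + 0) + 11)*4 = (0*1 + 11)*4 = (0 + 11)*4 = 11*4 = 44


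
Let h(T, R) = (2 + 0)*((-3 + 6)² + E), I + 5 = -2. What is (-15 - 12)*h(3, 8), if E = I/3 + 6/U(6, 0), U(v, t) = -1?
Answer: -36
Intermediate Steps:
I = -7 (I = -5 - 2 = -7)
E = -25/3 (E = -7/3 + 6/(-1) = -7*⅓ + 6*(-1) = -7/3 - 6 = -25/3 ≈ -8.3333)
h(T, R) = 4/3 (h(T, R) = (2 + 0)*((-3 + 6)² - 25/3) = 2*(3² - 25/3) = 2*(9 - 25/3) = 2*(⅔) = 4/3)
(-15 - 12)*h(3, 8) = (-15 - 12)*(4/3) = -27*4/3 = -36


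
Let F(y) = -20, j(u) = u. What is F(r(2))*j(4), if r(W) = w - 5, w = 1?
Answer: -80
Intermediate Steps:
r(W) = -4 (r(W) = 1 - 5 = -4)
F(r(2))*j(4) = -20*4 = -80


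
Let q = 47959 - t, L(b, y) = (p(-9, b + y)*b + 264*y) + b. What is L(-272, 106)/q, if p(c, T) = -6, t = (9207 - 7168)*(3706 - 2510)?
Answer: -29344/2390685 ≈ -0.012274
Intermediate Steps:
t = 2438644 (t = 2039*1196 = 2438644)
L(b, y) = -5*b + 264*y (L(b, y) = (-6*b + 264*y) + b = -5*b + 264*y)
q = -2390685 (q = 47959 - 1*2438644 = 47959 - 2438644 = -2390685)
L(-272, 106)/q = (-5*(-272) + 264*106)/(-2390685) = (1360 + 27984)*(-1/2390685) = 29344*(-1/2390685) = -29344/2390685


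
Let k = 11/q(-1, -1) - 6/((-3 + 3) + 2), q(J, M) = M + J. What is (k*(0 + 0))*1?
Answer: 0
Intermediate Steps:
q(J, M) = J + M
k = -17/2 (k = 11/(-1 - 1) - 6/((-3 + 3) + 2) = 11/(-2) - 6/(0 + 2) = 11*(-1/2) - 6/2 = -11/2 - 6*1/2 = -11/2 - 3 = -17/2 ≈ -8.5000)
(k*(0 + 0))*1 = -17*(0 + 0)/2*1 = -17/2*0*1 = 0*1 = 0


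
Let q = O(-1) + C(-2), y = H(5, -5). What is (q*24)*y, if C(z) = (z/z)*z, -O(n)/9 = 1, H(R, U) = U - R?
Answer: 2640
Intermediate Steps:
y = -10 (y = -5 - 1*5 = -5 - 5 = -10)
O(n) = -9 (O(n) = -9*1 = -9)
C(z) = z (C(z) = 1*z = z)
q = -11 (q = -9 - 2 = -11)
(q*24)*y = -11*24*(-10) = -264*(-10) = 2640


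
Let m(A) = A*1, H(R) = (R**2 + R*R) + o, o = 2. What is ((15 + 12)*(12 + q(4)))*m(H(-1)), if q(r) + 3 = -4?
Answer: 540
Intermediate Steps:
q(r) = -7 (q(r) = -3 - 4 = -7)
H(R) = 2 + 2*R**2 (H(R) = (R**2 + R*R) + 2 = (R**2 + R**2) + 2 = 2*R**2 + 2 = 2 + 2*R**2)
m(A) = A
((15 + 12)*(12 + q(4)))*m(H(-1)) = ((15 + 12)*(12 - 7))*(2 + 2*(-1)**2) = (27*5)*(2 + 2*1) = 135*(2 + 2) = 135*4 = 540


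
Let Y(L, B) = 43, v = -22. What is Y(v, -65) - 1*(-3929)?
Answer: 3972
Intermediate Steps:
Y(v, -65) - 1*(-3929) = 43 - 1*(-3929) = 43 + 3929 = 3972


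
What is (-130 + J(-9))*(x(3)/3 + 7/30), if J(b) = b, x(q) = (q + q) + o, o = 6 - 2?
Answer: -14873/30 ≈ -495.77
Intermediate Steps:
o = 4
x(q) = 4 + 2*q (x(q) = (q + q) + 4 = 2*q + 4 = 4 + 2*q)
(-130 + J(-9))*(x(3)/3 + 7/30) = (-130 - 9)*((4 + 2*3)/3 + 7/30) = -139*((4 + 6)*(1/3) + 7*(1/30)) = -139*(10*(1/3) + 7/30) = -139*(10/3 + 7/30) = -139*107/30 = -14873/30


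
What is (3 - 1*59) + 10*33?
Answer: 274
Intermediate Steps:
(3 - 1*59) + 10*33 = (3 - 59) + 330 = -56 + 330 = 274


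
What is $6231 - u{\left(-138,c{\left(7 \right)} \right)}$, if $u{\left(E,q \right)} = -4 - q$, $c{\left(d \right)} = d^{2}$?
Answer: $6284$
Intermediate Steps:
$6231 - u{\left(-138,c{\left(7 \right)} \right)} = 6231 - \left(-4 - 7^{2}\right) = 6231 - \left(-4 - 49\right) = 6231 - -53 = 6231 + 53 = 6284$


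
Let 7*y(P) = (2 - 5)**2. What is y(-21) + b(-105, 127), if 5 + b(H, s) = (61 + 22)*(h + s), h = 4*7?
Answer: 90029/7 ≈ 12861.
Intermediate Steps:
h = 28
y(P) = 9/7 (y(P) = (2 - 5)**2/7 = (1/7)*(-3)**2 = (1/7)*9 = 9/7)
b(H, s) = 2319 + 83*s (b(H, s) = -5 + (61 + 22)*(28 + s) = -5 + 83*(28 + s) = -5 + (2324 + 83*s) = 2319 + 83*s)
y(-21) + b(-105, 127) = 9/7 + (2319 + 83*127) = 9/7 + (2319 + 10541) = 9/7 + 12860 = 90029/7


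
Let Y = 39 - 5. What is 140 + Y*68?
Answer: 2452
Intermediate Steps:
Y = 34
140 + Y*68 = 140 + 34*68 = 140 + 2312 = 2452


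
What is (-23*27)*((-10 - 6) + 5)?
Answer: 6831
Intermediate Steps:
(-23*27)*((-10 - 6) + 5) = -621*(-16 + 5) = -621*(-11) = 6831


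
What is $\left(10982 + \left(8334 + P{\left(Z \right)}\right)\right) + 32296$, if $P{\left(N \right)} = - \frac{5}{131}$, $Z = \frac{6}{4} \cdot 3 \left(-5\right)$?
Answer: $\frac{6761167}{131} \approx 51612.0$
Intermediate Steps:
$Z = - \frac{45}{2}$ ($Z = 6 \cdot \frac{1}{4} \cdot 3 \left(-5\right) = \frac{3}{2} \cdot 3 \left(-5\right) = \frac{9}{2} \left(-5\right) = - \frac{45}{2} \approx -22.5$)
$P{\left(N \right)} = - \frac{5}{131}$ ($P{\left(N \right)} = \left(-5\right) \frac{1}{131} = - \frac{5}{131}$)
$\left(10982 + \left(8334 + P{\left(Z \right)}\right)\right) + 32296 = \left(10982 + \left(8334 - \frac{5}{131}\right)\right) + 32296 = \left(10982 + \frac{1091749}{131}\right) + 32296 = \frac{2530391}{131} + 32296 = \frac{6761167}{131}$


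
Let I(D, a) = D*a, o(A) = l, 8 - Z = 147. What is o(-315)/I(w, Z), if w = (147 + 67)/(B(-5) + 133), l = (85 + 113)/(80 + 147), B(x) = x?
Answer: -12672/3376171 ≈ -0.0037534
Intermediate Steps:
Z = -139 (Z = 8 - 1*147 = 8 - 147 = -139)
l = 198/227 ≈ 0.87225
o(A) = 198/227
w = 107/64 (w = (147 + 67)/(-5 + 133) = 214/128 = 214*(1/128) = 107/64 ≈ 1.6719)
o(-315)/I(w, Z) = 198/(227*(((107/64)*(-139)))) = 198/(227*(-14873/64)) = (198/227)*(-64/14873) = -12672/3376171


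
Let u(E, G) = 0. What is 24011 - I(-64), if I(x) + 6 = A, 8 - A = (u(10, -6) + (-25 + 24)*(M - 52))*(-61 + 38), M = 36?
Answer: 23641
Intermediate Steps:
A = 376 (A = 8 - (0 + (-25 + 24)*(36 - 52))*(-61 + 38) = 8 - (0 - 1*(-16))*(-23) = 8 - (0 + 16)*(-23) = 8 - 16*(-23) = 8 - 1*(-368) = 8 + 368 = 376)
I(x) = 370 (I(x) = -6 + 376 = 370)
24011 - I(-64) = 24011 - 1*370 = 24011 - 370 = 23641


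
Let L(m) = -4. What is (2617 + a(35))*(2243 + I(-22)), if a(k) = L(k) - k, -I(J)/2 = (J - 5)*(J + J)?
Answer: -342874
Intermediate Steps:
I(J) = -4*J*(-5 + J) (I(J) = -2*(J - 5)*(J + J) = -2*(-5 + J)*2*J = -4*J*(-5 + J))
a(k) = -4 - k
(2617 + a(35))*(2243 + I(-22)) = (2617 + (-4 - 1*35))*(2243 + 4*(-22)*(5 - 1*(-22))) = (2617 + (-4 - 35))*(2243 + 4*(-22)*(5 + 22)) = (2617 - 39)*(2243 + 4*(-22)*27) = 2578*(2243 - 2376) = 2578*(-133) = -342874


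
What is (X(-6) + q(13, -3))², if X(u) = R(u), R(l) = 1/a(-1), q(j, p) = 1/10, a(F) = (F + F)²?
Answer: 49/400 ≈ 0.12250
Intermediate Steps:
a(F) = 4*F² (a(F) = (2*F)² = 4*F²)
q(j, p) = ⅒
R(l) = ¼ (R(l) = 1/(4*(-1)²) = 1/(4*1) = 1/4 = ¼)
X(u) = ¼
(X(-6) + q(13, -3))² = (¼ + ⅒)² = (7/20)² = 49/400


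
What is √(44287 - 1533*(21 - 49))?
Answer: √87211 ≈ 295.31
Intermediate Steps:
√(44287 - 1533*(21 - 49)) = √(44287 - 1533*(-28)) = √(44287 + 42924) = √87211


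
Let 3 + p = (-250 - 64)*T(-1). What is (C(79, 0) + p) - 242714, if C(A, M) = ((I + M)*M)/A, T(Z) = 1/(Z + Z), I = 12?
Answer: -242560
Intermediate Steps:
T(Z) = 1/(2*Z)
p = 154 (p = -3 + (-250 - 64)*((1/2)/(-1)) = -3 - 157*(-1) = -3 - 314*(-1/2) = -3 + 157 = 154)
C(A, M) = M*(12 + M)/A (C(A, M) = ((12 + M)*M)/A = (M*(12 + M))/A = M*(12 + M)/A)
(C(79, 0) + p) - 242714 = (0*(12 + 0)/79 + 154) - 242714 = (0*(1/79)*12 + 154) - 242714 = (0 + 154) - 242714 = 154 - 242714 = -242560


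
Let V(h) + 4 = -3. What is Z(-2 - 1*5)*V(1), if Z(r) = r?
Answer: 49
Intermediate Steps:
V(h) = -7 (V(h) = -4 - 3 = -7)
Z(-2 - 1*5)*V(1) = (-2 - 1*5)*(-7) = (-2 - 5)*(-7) = -7*(-7) = 49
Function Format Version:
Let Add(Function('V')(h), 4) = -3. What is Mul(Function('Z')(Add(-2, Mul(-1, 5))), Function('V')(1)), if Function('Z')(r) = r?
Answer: 49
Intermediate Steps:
Function('V')(h) = -7 (Function('V')(h) = Add(-4, -3) = -7)
Mul(Function('Z')(Add(-2, Mul(-1, 5))), Function('V')(1)) = Mul(Add(-2, Mul(-1, 5)), -7) = Mul(Add(-2, -5), -7) = Mul(-7, -7) = 49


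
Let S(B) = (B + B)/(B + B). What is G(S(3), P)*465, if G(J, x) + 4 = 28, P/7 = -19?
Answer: 11160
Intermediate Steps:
P = -133 (P = 7*(-19) = -133)
S(B) = 1 (S(B) = (2*B)/((2*B)) = (2*B)*(1/(2*B)) = 1)
G(J, x) = 24 (G(J, x) = -4 + 28 = 24)
G(S(3), P)*465 = 24*465 = 11160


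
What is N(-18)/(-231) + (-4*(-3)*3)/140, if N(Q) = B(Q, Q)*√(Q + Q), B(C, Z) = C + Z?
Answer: 9/35 + 72*I/77 ≈ 0.25714 + 0.93507*I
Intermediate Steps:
N(Q) = 2*√2*Q^(3/2) (N(Q) = (Q + Q)*√(Q + Q) = (2*Q)*√(2*Q) = (2*Q)*(√2*√Q) = 2*√2*Q^(3/2))
N(-18)/(-231) + (-4*(-3)*3)/140 = (2*√2*(-18)^(3/2))/(-231) + (-4*(-3)*3)/140 = (2*√2*(-54*I*√2))*(-1/231) + (12*3)*(1/140) = -216*I*(-1/231) + 36*(1/140) = 72*I/77 + 9/35 = 9/35 + 72*I/77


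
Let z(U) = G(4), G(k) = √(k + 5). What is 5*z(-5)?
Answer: 15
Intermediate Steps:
G(k) = √(5 + k)
z(U) = 3 (z(U) = √(5 + 4) = √9 = 3)
5*z(-5) = 5*3 = 15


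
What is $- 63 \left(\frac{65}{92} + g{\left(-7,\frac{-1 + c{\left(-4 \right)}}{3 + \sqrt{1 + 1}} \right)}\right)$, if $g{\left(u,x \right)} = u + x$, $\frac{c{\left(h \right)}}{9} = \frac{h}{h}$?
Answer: $\frac{16605}{92} + 72 \sqrt{2} \approx 282.31$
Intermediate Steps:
$c{\left(h \right)} = 9$ ($c{\left(h \right)} = 9 \frac{h}{h} = 9 \cdot 1 = 9$)
$- 63 \left(\frac{65}{92} + g{\left(-7,\frac{-1 + c{\left(-4 \right)}}{3 + \sqrt{1 + 1}} \right)}\right) = - 63 \left(\frac{65}{92} - \left(7 - \frac{-1 + 9}{3 + \sqrt{1 + 1}}\right)\right) = - 63 \left(65 \cdot \frac{1}{92} - \left(7 - \frac{8}{3 + \sqrt{2}}\right)\right) = - 63 \left(\frac{65}{92} - \left(7 - \frac{8}{3 + \sqrt{2}}\right)\right) = - 63 \left(- \frac{579}{92} + \frac{8}{3 + \sqrt{2}}\right) = \frac{36477}{92} - \frac{504}{3 + \sqrt{2}}$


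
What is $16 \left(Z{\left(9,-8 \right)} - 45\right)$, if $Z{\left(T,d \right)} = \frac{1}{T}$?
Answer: $- \frac{6464}{9} \approx -718.22$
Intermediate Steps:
$16 \left(Z{\left(9,-8 \right)} - 45\right) = 16 \left(\frac{1}{9} - 45\right) = 16 \left(- \frac{404}{9}\right) = - \frac{6464}{9}$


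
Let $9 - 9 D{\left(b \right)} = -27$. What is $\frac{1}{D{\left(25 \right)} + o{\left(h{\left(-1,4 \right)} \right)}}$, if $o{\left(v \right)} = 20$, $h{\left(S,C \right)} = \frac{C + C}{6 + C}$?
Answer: $\frac{1}{24} \approx 0.041667$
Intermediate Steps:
$D{\left(b \right)} = 4$ ($D{\left(b \right)} = 1 - -3 = 1 + 3 = 4$)
$h{\left(S,C \right)} = \frac{2 C}{6 + C}$
$\frac{1}{D{\left(25 \right)} + o{\left(h{\left(-1,4 \right)} \right)}} = \frac{1}{4 + 20} = \frac{1}{24}$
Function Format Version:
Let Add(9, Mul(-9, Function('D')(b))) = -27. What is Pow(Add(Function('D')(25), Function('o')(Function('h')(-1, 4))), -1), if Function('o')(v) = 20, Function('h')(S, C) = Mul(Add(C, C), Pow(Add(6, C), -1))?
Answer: Rational(1, 24) ≈ 0.041667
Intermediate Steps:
Function('D')(b) = 4 (Function('D')(b) = Add(1, Mul(Rational(-1, 9), -27)) = Add(1, 3) = 4)
Function('h')(S, C) = Mul(2, C, Pow(Add(6, C), -1)) (Function('h')(S, C) = Mul(Mul(2, C), Pow(Add(6, C), -1)) = Mul(2, C, Pow(Add(6, C), -1)))
Pow(Add(Function('D')(25), Function('o')(Function('h')(-1, 4))), -1) = Pow(Add(4, 20), -1) = Pow(24, -1) = Rational(1, 24)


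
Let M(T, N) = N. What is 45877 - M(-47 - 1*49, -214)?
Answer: 46091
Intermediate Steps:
45877 - M(-47 - 1*49, -214) = 45877 - 1*(-214) = 45877 + 214 = 46091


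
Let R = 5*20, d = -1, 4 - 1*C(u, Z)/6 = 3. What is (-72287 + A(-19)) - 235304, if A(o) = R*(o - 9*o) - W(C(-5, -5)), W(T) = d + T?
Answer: -292396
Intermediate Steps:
C(u, Z) = 6 (C(u, Z) = 24 - 6*3 = 24 - 18 = 6)
W(T) = -1 + T
R = 100
A(o) = -5 - 800*o (A(o) = 100*(o - 9*o) - (-1 + 6) = 100*(-8*o) - 1*5 = -800*o - 5 = -5 - 800*o)
(-72287 + A(-19)) - 235304 = (-72287 + (-5 - 800*(-19))) - 235304 = (-72287 + (-5 + 15200)) - 235304 = (-72287 + 15195) - 235304 = -57092 - 235304 = -292396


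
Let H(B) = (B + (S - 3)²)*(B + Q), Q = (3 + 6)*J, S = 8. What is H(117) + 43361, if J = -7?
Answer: 51029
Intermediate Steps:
Q = -63 (Q = (3 + 6)*(-7) = 9*(-7) = -63)
H(B) = (-63 + B)*(25 + B) (H(B) = (B + (8 - 3)²)*(B - 63) = (B + 5²)*(-63 + B) = (B + 25)*(-63 + B) = (25 + B)*(-63 + B) = (-63 + B)*(25 + B))
H(117) + 43361 = (-1575 + 117² - 38*117) + 43361 = (-1575 + 13689 - 4446) + 43361 = 7668 + 43361 = 51029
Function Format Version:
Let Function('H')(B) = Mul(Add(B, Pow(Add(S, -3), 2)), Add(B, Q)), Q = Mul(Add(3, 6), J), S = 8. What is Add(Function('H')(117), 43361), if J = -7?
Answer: 51029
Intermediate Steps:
Q = -63 (Q = Mul(Add(3, 6), -7) = Mul(9, -7) = -63)
Function('H')(B) = Mul(Add(-63, B), Add(25, B)) (Function('H')(B) = Mul(Add(B, Pow(Add(8, -3), 2)), Add(B, -63)) = Mul(Add(B, Pow(5, 2)), Add(-63, B)) = Mul(Add(B, 25), Add(-63, B)) = Mul(Add(25, B), Add(-63, B)) = Mul(Add(-63, B), Add(25, B)))
Add(Function('H')(117), 43361) = Add(Add(-1575, Pow(117, 2), Mul(-38, 117)), 43361) = Add(Add(-1575, 13689, -4446), 43361) = Add(7668, 43361) = 51029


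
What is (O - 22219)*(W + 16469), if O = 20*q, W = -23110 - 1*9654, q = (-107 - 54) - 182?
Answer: 473842305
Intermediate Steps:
q = -343 (q = -161 - 182 = -343)
W = -32764 (W = -23110 - 9654 = -32764)
O = -6860 (O = 20*(-343) = -6860)
(O - 22219)*(W + 16469) = (-6860 - 22219)*(-32764 + 16469) = -29079*(-16295) = 473842305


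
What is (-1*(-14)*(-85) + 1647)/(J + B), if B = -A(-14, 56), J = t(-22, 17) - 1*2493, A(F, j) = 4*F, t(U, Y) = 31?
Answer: -457/2406 ≈ -0.18994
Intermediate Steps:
J = -2462 (J = 31 - 1*2493 = 31 - 2493 = -2462)
B = 56 (B = -4*(-14) = -1*(-56) = 56)
(-1*(-14)*(-85) + 1647)/(J + B) = (-1*(-14)*(-85) + 1647)/(-2462 + 56) = (14*(-85) + 1647)/(-2406) = (-1190 + 1647)*(-1/2406) = 457*(-1/2406) = -457/2406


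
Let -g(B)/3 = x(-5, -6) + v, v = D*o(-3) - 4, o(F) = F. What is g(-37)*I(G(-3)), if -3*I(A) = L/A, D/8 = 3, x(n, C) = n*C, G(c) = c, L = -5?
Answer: -230/3 ≈ -76.667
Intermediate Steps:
x(n, C) = C*n
D = 24 (D = 8*3 = 24)
v = -76 (v = 24*(-3) - 4 = -72 - 4 = -76)
g(B) = 138 (g(B) = -3*(-6*(-5) - 76) = -3*(30 - 76) = -3*(-46) = 138)
I(A) = 5/(3*A) (I(A) = -(-5)/(3*A) = 5/(3*A))
g(-37)*I(G(-3)) = 138*((5/3)/(-3)) = 138*((5/3)*(-⅓)) = 138*(-5/9) = -230/3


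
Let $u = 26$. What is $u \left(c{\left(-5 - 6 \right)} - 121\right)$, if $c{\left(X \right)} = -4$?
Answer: $-3250$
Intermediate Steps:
$u \left(c{\left(-5 - 6 \right)} - 121\right) = 26 \left(-4 - 121\right) = 26 \left(-125\right) = -3250$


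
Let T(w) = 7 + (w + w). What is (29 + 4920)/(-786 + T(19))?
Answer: -4949/741 ≈ -6.6788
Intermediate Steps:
T(w) = 7 + 2*w
(29 + 4920)/(-786 + T(19)) = (29 + 4920)/(-786 + (7 + 2*19)) = 4949/(-786 + (7 + 38)) = 4949/(-786 + 45) = 4949/(-741) = 4949*(-1/741) = -4949/741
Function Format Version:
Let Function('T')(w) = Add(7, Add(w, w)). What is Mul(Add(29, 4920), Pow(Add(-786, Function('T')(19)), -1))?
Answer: Rational(-4949, 741) ≈ -6.6788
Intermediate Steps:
Function('T')(w) = Add(7, Mul(2, w))
Mul(Add(29, 4920), Pow(Add(-786, Function('T')(19)), -1)) = Mul(Add(29, 4920), Pow(Add(-786, Add(7, Mul(2, 19))), -1)) = Mul(4949, Pow(Add(-786, Add(7, 38)), -1)) = Mul(4949, Pow(Add(-786, 45), -1)) = Mul(4949, Pow(-741, -1)) = Mul(4949, Rational(-1, 741)) = Rational(-4949, 741)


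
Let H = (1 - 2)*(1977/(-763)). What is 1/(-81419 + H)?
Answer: -763/62120720 ≈ -1.2283e-5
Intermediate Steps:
H = 1977/763 (H = -1977*(-1)/763 = -1*(-1977/763) = 1977/763 ≈ 2.5911)
1/(-81419 + H) = 1/(-81419 + 1977/763) = 1/(-62120720/763) = -763/62120720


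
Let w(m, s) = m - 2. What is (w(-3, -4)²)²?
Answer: 625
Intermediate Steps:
w(m, s) = -2 + m
(w(-3, -4)²)² = ((-2 - 3)²)² = ((-5)²)² = 25² = 625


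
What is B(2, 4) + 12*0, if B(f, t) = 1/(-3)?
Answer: -1/3 ≈ -0.33333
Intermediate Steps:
B(f, t) = -1/3
B(2, 4) + 12*0 = -1/3 + 12*0 = -1/3 + 0 = -1/3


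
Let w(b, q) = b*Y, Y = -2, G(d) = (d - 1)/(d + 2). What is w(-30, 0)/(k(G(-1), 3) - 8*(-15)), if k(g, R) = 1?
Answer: 60/121 ≈ 0.49587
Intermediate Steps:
G(d) = (-1 + d)/(2 + d)
w(b, q) = -2*b (w(b, q) = b*(-2) = -2*b)
w(-30, 0)/(k(G(-1), 3) - 8*(-15)) = (-2*(-30))/(1 - 8*(-15)) = 60/(1 + 120) = 60/121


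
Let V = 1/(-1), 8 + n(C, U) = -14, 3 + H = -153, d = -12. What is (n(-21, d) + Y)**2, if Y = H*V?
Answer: 17956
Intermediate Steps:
H = -156 (H = -3 - 153 = -156)
n(C, U) = -22 (n(C, U) = -8 - 14 = -22)
V = -1
Y = 156 (Y = -156*(-1) = 156)
(n(-21, d) + Y)**2 = (-22 + 156)**2 = 134**2 = 17956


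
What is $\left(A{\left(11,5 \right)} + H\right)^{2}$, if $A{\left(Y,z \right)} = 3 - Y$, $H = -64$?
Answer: $5184$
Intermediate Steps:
$\left(A{\left(11,5 \right)} + H\right)^{2} = \left(\left(3 - 11\right) - 64\right)^{2} = \left(-8 - 64\right)^{2} = \left(-72\right)^{2} = 5184$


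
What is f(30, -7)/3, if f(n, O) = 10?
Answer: 10/3 ≈ 3.3333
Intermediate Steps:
f(30, -7)/3 = 10/3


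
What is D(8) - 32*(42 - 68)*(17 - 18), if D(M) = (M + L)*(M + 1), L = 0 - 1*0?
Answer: -760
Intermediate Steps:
L = 0 (L = 0 + 0 = 0)
D(M) = M*(1 + M) (D(M) = (M + 0)*(M + 1) = M*(1 + M))
D(8) - 32*(42 - 68)*(17 - 18) = 8*(1 + 8) - 32*(42 - 68)*(17 - 18) = 8*9 - (-832)*(-1) = 72 - 32*26 = 72 - 832 = -760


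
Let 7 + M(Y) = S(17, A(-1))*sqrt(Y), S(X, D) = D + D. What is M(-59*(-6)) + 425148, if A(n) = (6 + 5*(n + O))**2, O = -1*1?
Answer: 425141 + 32*sqrt(354) ≈ 4.2574e+5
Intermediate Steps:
O = -1
A(n) = (1 + 5*n)**2 (A(n) = (6 + 5*(n - 1))**2 = (6 + 5*(-1 + n))**2 = (6 + (-5 + 5*n))**2 = (1 + 5*n)**2)
S(X, D) = 2*D
M(Y) = -7 + 32*sqrt(Y) (M(Y) = -7 + (2*(1 + 5*(-1))**2)*sqrt(Y) = -7 + (2*(1 - 5)**2)*sqrt(Y) = -7 + (2*(-4)**2)*sqrt(Y) = -7 + (2*16)*sqrt(Y) = -7 + 32*sqrt(Y))
M(-59*(-6)) + 425148 = (-7 + 32*sqrt(-59*(-6))) + 425148 = (-7 + 32*sqrt(354)) + 425148 = 425141 + 32*sqrt(354)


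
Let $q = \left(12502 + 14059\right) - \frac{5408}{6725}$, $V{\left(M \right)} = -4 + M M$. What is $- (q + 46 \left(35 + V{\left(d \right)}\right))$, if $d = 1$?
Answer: $- \frac{188516517}{6725} \approx -28032.0$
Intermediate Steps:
$V{\left(M \right)} = -4 + M^{2}$
$q = \frac{178617317}{6725}$ ($q = 26561 - \frac{5408}{6725} = \frac{178617317}{6725} \approx 26560.0$)
$- (q + 46 \left(35 + V{\left(d \right)}\right)) = - (\frac{178617317}{6725} + 46 \left(35 - \left(4 - 1^{2}\right)\right)) = - (\frac{178617317}{6725} + 46 \left(35 + \left(-4 + 1\right)\right)) = - (\frac{178617317}{6725} + 46 \left(35 - 3\right)) = - (\frac{178617317}{6725} + 46 \cdot 32) = - (\frac{178617317}{6725} + 1472) = \left(-1\right) \frac{188516517}{6725} = - \frac{188516517}{6725}$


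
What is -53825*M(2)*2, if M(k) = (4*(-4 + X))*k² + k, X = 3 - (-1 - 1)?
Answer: -1937700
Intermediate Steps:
X = 5 (X = 3 - 1*(-2) = 3 + 2 = 5)
M(k) = k + 4*k² (M(k) = (4*(-4 + 5))*k² + k = (4*1)*k² + k = 4*k² + k = k + 4*k²)
-53825*M(2)*2 = -53825*2*(1 + 4*2)*2 = -53825*2*(1 + 8)*2 = -53825*2*9*2 = -968850*2 = -53825*36 = -1937700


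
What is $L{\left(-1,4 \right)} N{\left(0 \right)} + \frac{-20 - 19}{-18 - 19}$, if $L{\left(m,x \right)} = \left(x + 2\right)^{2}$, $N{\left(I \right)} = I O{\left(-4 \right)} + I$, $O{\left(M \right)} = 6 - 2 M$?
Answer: $\frac{39}{37} \approx 1.0541$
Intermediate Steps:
$N{\left(I \right)} = 15 I$ ($N{\left(I \right)} = I \left(6 - -8\right) + I = I \left(6 + 8\right) + I = I 14 + I = 14 I + I = 15 I$)
$L{\left(m,x \right)} = \left(2 + x\right)^{2}$
$L{\left(-1,4 \right)} N{\left(0 \right)} + \frac{-20 - 19}{-18 - 19} = \left(2 + 4\right)^{2} \cdot 15 \cdot 0 + \frac{-20 - 19}{-18 - 19} = 6^{2} \cdot 0 - \frac{39}{-37} = 36 \cdot 0 - - \frac{39}{37} = 0 + \frac{39}{37} = \frac{39}{37}$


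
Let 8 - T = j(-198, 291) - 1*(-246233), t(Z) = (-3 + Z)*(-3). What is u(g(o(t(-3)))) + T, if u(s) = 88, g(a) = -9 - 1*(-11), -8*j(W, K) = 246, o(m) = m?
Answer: -984425/4 ≈ -2.4611e+5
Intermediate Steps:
t(Z) = 9 - 3*Z
j(W, K) = -123/4 (j(W, K) = -⅛*246 = -123/4)
g(a) = 2 (g(a) = -9 + 11 = 2)
T = -984777/4 (T = 8 - (-123/4 - 1*(-246233)) = 8 - (-123/4 + 246233) = 8 - 1*984809/4 = 8 - 984809/4 = -984777/4 ≈ -2.4619e+5)
u(g(o(t(-3)))) + T = 88 - 984777/4 = -984425/4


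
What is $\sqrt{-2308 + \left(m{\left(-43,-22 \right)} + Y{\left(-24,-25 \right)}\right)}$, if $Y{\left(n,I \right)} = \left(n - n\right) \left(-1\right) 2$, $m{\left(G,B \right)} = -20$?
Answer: $2 i \sqrt{582} \approx 48.249 i$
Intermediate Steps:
$Y{\left(n,I \right)} = 0$ ($Y{\left(n,I \right)} = 0 \left(-1\right) 2 = 0 \cdot 2 = 0$)
$\sqrt{-2308 + \left(m{\left(-43,-22 \right)} + Y{\left(-24,-25 \right)}\right)} = \sqrt{-2308 + \left(-20 + 0\right)} = \sqrt{-2308 - 20} = \sqrt{-2328} = 2 i \sqrt{582}$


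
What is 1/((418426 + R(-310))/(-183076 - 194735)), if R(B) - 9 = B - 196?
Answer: -377811/417929 ≈ -0.90401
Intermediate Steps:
R(B) = -187 + B (R(B) = 9 + (B - 196) = 9 + (-196 + B) = -187 + B)
1/((418426 + R(-310))/(-183076 - 194735)) = 1/((418426 + (-187 - 310))/(-183076 - 194735)) = 1/((418426 - 497)/(-377811)) = 1/(417929*(-1/377811)) = 1/(-417929/377811) = -377811/417929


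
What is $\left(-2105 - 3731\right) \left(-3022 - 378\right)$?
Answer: $19842400$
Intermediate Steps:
$\left(-2105 - 3731\right) \left(-3022 - 378\right) = \left(-5836\right) \left(-3400\right) = 19842400$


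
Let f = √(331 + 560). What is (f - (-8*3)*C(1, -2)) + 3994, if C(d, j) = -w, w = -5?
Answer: 4114 + 9*√11 ≈ 4143.9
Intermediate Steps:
C(d, j) = 5 (C(d, j) = -1*(-5) = 5)
f = 9*√11 (f = √891 = 9*√11 ≈ 29.850)
(f - (-8*3)*C(1, -2)) + 3994 = (9*√11 - (-8*3)*5) + 3994 = (9*√11 - (-24)*5) + 3994 = (9*√11 - 1*(-120)) + 3994 = (9*√11 + 120) + 3994 = (120 + 9*√11) + 3994 = 4114 + 9*√11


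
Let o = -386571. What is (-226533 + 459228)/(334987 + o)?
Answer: -232695/51584 ≈ -4.5110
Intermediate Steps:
(-226533 + 459228)/(334987 + o) = (-226533 + 459228)/(334987 - 386571) = 232695/(-51584) = 232695*(-1/51584) = -232695/51584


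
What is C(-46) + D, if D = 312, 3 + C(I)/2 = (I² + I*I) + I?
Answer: 8678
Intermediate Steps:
C(I) = -6 + 2*I + 4*I² (C(I) = -6 + 2*((I² + I*I) + I) = -6 + 2*((I² + I²) + I) = -6 + 2*(2*I² + I) = -6 + 2*(I + 2*I²) = -6 + (2*I + 4*I²) = -6 + 2*I + 4*I²)
C(-46) + D = (-6 + 2*(-46) + 4*(-46)²) + 312 = (-6 - 92 + 4*2116) + 312 = (-6 - 92 + 8464) + 312 = 8366 + 312 = 8678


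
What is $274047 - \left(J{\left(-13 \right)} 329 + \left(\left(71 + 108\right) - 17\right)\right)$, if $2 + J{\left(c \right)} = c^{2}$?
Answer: $218942$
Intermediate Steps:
$J{\left(c \right)} = -2 + c^{2}$
$274047 - \left(J{\left(-13 \right)} 329 + \left(\left(71 + 108\right) - 17\right)\right) = 274047 - \left(\left(-2 + \left(-13\right)^{2}\right) 329 + \left(\left(71 + 108\right) - 17\right)\right) = 274047 - \left(\left(-2 + 169\right) 329 + \left(179 - 17\right)\right) = 274047 - \left(167 \cdot 329 + 162\right) = 274047 - \left(54943 + 162\right) = 274047 - 55105 = 218942$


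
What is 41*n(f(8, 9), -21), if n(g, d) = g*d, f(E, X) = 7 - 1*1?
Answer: -5166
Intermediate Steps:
f(E, X) = 6 (f(E, X) = 7 - 1 = 6)
n(g, d) = d*g
41*n(f(8, 9), -21) = 41*(-21*6) = 41*(-126) = -5166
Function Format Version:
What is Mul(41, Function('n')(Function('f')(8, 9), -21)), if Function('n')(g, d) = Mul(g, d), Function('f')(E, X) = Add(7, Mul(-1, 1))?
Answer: -5166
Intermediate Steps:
Function('f')(E, X) = 6 (Function('f')(E, X) = Add(7, -1) = 6)
Function('n')(g, d) = Mul(d, g)
Mul(41, Function('n')(Function('f')(8, 9), -21)) = Mul(41, Mul(-21, 6)) = Mul(41, -126) = -5166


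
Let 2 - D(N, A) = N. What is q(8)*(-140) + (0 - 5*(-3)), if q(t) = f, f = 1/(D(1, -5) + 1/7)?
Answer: -215/2 ≈ -107.50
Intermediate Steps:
D(N, A) = 2 - N
f = 7/8 (f = 1/((2 - 1*1) + 1/7) = 1/((2 - 1) + 1/7) = 1/(1 + 1/7) = 1/(8/7) = 7/8 ≈ 0.87500)
q(t) = 7/8
q(8)*(-140) + (0 - 5*(-3)) = (7/8)*(-140) + (0 - 5*(-3)) = -245/2 + (0 + 15) = -245/2 + 15 = -215/2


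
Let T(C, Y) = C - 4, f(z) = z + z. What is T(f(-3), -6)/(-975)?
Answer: 2/195 ≈ 0.010256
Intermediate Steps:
f(z) = 2*z
T(C, Y) = -4 + C
T(f(-3), -6)/(-975) = (-4 + 2*(-3))/(-975) = (-4 - 6)*(-1/975) = -10*(-1/975) = 2/195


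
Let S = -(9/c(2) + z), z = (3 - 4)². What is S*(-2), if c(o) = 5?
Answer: 28/5 ≈ 5.6000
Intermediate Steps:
z = 1 (z = (-1)² = 1)
S = -14/5 (S = -(9/5 + 1) = -1*14/5 = -14/5 ≈ -2.8000)
S*(-2) = -14/5*(-2) = 28/5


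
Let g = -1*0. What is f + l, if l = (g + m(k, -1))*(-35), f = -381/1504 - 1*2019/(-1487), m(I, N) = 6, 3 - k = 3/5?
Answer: -467184051/2236448 ≈ -208.90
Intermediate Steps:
k = 12/5 (k = 3 - 3/5 = 3 - 1*⅗ = 3 - ⅗ = 12/5 ≈ 2.4000)
g = 0
f = 2470029/2236448 (f = -381*1/1504 - 2019*(-1/1487) = -381/1504 + 2019/1487 = 2470029/2236448 ≈ 1.1044)
l = -210 (l = (0 + 6)*(-35) = 6*(-35) = -210)
f + l = 2470029/2236448 - 210 = -467184051/2236448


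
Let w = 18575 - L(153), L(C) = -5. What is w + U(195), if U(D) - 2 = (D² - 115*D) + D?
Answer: 34377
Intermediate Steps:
U(D) = 2 + D² - 114*D (U(D) = 2 + ((D² - 115*D) + D) = 2 + (D² - 114*D) = 2 + D² - 114*D)
w = 18580 (w = 18575 - 1*(-5) = 18575 + 5 = 18580)
w + U(195) = 18580 + (2 + 195² - 114*195) = 18580 + (2 + 38025 - 22230) = 18580 + 15797 = 34377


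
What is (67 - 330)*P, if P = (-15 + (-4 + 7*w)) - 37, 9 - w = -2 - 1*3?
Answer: -11046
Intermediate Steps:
w = 14 (w = 9 - (-2 - 1*3) = 9 - (-2 - 3) = 9 - 1*(-5) = 9 + 5 = 14)
P = 42 (P = (-15 + (-4 + 7*14)) - 37 = (-15 + (-4 + 98)) - 37 = (-15 + 94) - 37 = 79 - 37 = 42)
(67 - 330)*P = (67 - 330)*42 = -263*42 = -11046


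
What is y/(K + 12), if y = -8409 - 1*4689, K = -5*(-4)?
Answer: -6549/16 ≈ -409.31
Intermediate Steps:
K = 20
y = -13098 (y = -8409 - 4689 = -13098)
y/(K + 12) = -13098/(20 + 12) = -13098/32 = (1/32)*(-13098) = -6549/16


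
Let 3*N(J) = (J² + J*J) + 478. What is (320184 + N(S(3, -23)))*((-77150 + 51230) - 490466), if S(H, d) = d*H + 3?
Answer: -500761192412/3 ≈ -1.6692e+11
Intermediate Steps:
S(H, d) = 3 + H*d (S(H, d) = H*d + 3 = 3 + H*d)
N(J) = 478/3 + 2*J²/3 (N(J) = ((J² + J*J) + 478)/3 = ((J² + J²) + 478)/3 = (2*J² + 478)/3 = (478 + 2*J²)/3 = 478/3 + 2*J²/3)
(320184 + N(S(3, -23)))*((-77150 + 51230) - 490466) = (320184 + (478/3 + 2*(3 + 3*(-23))²/3))*((-77150 + 51230) - 490466) = (320184 + (478/3 + 2*(3 - 69)²/3))*(-25920 - 490466) = (320184 + (478/3 + (⅔)*(-66)²))*(-516386) = (320184 + (478/3 + (⅔)*4356))*(-516386) = (320184 + (478/3 + 2904))*(-516386) = (320184 + 9190/3)*(-516386) = (969742/3)*(-516386) = -500761192412/3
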